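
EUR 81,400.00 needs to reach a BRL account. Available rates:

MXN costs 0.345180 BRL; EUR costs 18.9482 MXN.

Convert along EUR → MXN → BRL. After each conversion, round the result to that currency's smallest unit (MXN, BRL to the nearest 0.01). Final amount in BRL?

BRL 532,399.93

EUR 81,400.00 × 18.9482 = MXN 1,542,383.48
MXN 1,542,383.48 × 0.345180 = BRL 532,399.93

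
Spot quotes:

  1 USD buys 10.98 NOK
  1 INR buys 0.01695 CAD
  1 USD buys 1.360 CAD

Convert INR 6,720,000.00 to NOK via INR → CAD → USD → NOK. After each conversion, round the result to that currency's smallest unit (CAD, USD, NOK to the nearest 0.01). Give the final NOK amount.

NOK 919,607.28

INR 6,720,000.00 × 0.01695 = CAD 113,904.00
CAD 113,904.00 ÷ 1.360 = USD 83,752.94
USD 83,752.94 × 10.98 = NOK 919,607.28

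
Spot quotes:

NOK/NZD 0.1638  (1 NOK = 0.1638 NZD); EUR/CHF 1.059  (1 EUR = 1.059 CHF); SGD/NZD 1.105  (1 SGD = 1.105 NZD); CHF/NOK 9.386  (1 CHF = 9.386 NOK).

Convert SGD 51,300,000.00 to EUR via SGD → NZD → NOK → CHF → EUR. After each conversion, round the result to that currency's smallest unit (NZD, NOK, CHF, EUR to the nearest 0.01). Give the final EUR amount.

SGD 51,300,000.00 × 1.105 = NZD 56,686,500.00
NZD 56,686,500.00 ÷ 0.1638 = NOK 346,071,428.57
NOK 346,071,428.57 ÷ 9.386 = CHF 36,871,023.71
CHF 36,871,023.71 ÷ 1.059 = EUR 34,816,830.70

EUR 34,816,830.70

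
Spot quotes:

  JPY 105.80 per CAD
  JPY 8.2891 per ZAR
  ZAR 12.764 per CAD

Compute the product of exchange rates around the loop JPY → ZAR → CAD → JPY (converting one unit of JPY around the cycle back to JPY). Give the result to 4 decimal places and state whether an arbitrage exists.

1.0000 (no arbitrage)

Around JPY → ZAR → CAD → JPY: 1 ÷ 8.2891 ÷ 12.764 × 105.80 = 0.999980
Product ≈ 1 (deviation 0.002%, within rounding noise).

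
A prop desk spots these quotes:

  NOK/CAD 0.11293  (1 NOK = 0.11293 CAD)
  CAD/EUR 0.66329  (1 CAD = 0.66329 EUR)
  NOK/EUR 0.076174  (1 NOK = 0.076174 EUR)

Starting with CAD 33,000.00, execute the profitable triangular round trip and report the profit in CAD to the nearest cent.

Profit: CAD 558.92

Profitable loop is CAD → NOK → EUR → CAD:
CAD 33,000.00 ÷ 0.11293 = NOK 292,216.42
NOK 292,216.42 × 0.076174 = EUR 22,259.29
EUR 22,259.29 ÷ 0.66329 = CAD 33,558.92
Profit = CAD 33,558.92 − CAD 33,000.00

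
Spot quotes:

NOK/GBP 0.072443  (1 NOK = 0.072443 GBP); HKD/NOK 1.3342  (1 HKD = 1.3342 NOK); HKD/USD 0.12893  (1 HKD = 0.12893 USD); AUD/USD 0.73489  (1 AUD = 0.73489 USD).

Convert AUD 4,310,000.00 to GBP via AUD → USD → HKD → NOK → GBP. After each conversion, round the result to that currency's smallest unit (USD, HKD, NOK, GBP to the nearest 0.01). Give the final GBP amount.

AUD 4,310,000.00 × 0.73489 = USD 3,167,375.90
USD 3,167,375.90 ÷ 0.12893 = HKD 24,566,632.28
HKD 24,566,632.28 × 1.3342 = NOK 32,776,800.79
NOK 32,776,800.79 × 0.072443 = GBP 2,374,449.78

GBP 2,374,449.78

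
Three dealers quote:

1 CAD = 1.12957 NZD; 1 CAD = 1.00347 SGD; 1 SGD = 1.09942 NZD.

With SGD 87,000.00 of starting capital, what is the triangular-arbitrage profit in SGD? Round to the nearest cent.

Profitable loop is SGD → CAD → NZD → SGD:
SGD 87,000.00 ÷ 1.00347 = CAD 86,699.15
CAD 86,699.15 × 1.12957 = NZD 97,932.76
NZD 97,932.76 ÷ 1.09942 = SGD 89,076.75
Profit = SGD 89,076.75 − SGD 87,000.00

Profit: SGD 2,076.75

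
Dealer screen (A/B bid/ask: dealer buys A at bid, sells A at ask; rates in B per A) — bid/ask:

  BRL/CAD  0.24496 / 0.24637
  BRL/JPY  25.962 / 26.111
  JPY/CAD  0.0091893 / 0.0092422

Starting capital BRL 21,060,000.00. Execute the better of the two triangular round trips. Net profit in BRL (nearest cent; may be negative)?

Best loop BRL → CAD → JPY → BRL:
BRL 21,060,000.00 × 0.24496 (sell BRL at bid) = CAD 5,158,857.60
CAD 5,158,857.60 ÷ 0.0092422 (buy JPY at ask) = JPY 558,185,021
JPY 558,185,021 ÷ 26.111 (buy BRL at ask) = BRL 21,377,389.64

Net profit: BRL 317,389.64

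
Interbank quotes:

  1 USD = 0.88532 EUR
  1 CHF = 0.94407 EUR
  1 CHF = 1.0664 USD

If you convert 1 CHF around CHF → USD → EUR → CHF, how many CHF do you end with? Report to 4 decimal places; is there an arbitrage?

Around CHF → USD → EUR → CHF: 1 × 1.0664 × 0.88532 ÷ 0.94407 = 1.000037
Product ≈ 1 (deviation 0.004%, within rounding noise).

1.0000 (no arbitrage)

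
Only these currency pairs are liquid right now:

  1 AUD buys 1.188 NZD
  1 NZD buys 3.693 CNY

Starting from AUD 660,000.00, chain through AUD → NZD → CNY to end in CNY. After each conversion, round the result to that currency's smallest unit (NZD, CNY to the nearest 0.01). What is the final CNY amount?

AUD 660,000.00 × 1.188 = NZD 784,080.00
NZD 784,080.00 × 3.693 = CNY 2,895,607.44

CNY 2,895,607.44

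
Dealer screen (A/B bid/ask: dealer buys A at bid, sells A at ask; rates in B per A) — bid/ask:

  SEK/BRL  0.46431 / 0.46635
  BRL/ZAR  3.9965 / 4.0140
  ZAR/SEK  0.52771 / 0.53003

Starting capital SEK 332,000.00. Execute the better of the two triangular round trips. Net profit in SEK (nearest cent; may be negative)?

Best loop SEK → ZAR → BRL → SEK:
SEK 332,000.00 ÷ 0.53003 (buy ZAR at ask) = ZAR 626,379.64
ZAR 626,379.64 ÷ 4.0140 (buy BRL at ask) = BRL 156,048.74
BRL 156,048.74 ÷ 0.46635 (buy SEK at ask) = SEK 334,617.22

Net profit: SEK 2,617.22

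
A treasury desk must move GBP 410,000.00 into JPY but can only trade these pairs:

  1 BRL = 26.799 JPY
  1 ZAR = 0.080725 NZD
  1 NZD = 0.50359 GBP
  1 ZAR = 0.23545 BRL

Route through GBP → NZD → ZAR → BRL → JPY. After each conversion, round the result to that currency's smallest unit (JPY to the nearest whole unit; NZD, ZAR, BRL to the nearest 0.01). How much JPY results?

GBP 410,000.00 ÷ 0.50359 = NZD 814,154.37
NZD 814,154.37 ÷ 0.080725 = ZAR 10,085,529.51
ZAR 10,085,529.51 × 0.23545 = BRL 2,374,637.92
BRL 2,374,637.92 × 26.799 = JPY 63,637,922

JPY 63,637,922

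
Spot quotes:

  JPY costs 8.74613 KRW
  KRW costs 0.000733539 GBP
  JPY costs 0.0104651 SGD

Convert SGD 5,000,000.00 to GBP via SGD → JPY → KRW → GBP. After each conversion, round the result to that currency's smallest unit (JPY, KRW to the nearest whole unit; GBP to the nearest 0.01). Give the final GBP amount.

SGD 5,000,000.00 ÷ 0.0104651 = JPY 477,778,521
JPY 477,778,521 × 8.74613 = KRW 4,178,713,056
KRW 4,178,713,056 × 0.000733539 = GBP 3,065,249.00

GBP 3,065,249.00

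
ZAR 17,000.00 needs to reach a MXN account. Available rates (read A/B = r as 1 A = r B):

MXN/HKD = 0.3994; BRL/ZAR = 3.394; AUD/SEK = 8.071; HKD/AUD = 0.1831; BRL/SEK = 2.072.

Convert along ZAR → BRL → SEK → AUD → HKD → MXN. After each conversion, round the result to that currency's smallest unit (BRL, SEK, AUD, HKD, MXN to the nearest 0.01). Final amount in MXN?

ZAR 17,000.00 ÷ 3.394 = BRL 5,008.84
BRL 5,008.84 × 2.072 = SEK 10,378.32
SEK 10,378.32 ÷ 8.071 = AUD 1,285.88
AUD 1,285.88 ÷ 0.1831 = HKD 7,022.83
HKD 7,022.83 ÷ 0.3994 = MXN 17,583.45

MXN 17,583.45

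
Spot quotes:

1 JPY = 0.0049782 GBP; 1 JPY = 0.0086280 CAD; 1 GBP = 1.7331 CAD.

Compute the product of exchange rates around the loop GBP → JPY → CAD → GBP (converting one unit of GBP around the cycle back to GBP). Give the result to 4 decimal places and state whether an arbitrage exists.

Around GBP → JPY → CAD → GBP: 1 ÷ 0.0049782 × 0.0086280 ÷ 1.7331 = 1.000033
Product ≈ 1 (deviation 0.003%, within rounding noise).

1.0000 (no arbitrage)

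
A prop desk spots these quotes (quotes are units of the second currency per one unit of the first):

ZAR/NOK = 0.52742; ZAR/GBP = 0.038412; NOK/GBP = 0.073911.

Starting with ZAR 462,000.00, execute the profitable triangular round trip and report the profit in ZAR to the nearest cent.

Profit: ZAR 6,857.35

Profitable loop is ZAR → NOK → GBP → ZAR:
ZAR 462,000.00 × 0.52742 = NOK 243,668.04
NOK 243,668.04 × 0.073911 = GBP 18,009.75
GBP 18,009.75 ÷ 0.038412 = ZAR 468,857.35
Profit = ZAR 468,857.35 − ZAR 462,000.00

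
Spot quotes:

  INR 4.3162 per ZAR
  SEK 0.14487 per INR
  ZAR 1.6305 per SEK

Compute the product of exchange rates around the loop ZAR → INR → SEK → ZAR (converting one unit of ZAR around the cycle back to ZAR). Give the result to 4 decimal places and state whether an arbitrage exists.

Around ZAR → INR → SEK → ZAR: 1 × 4.3162 × 0.14487 × 1.6305 = 1.019532
Product > 1; profitable direction is ZAR → INR → SEK → ZAR.

1.0195 (arbitrage exists)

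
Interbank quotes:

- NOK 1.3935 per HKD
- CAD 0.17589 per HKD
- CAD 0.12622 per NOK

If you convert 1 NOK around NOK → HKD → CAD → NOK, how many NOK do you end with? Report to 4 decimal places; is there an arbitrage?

Around NOK → HKD → CAD → NOK: 1 ÷ 1.3935 × 0.17589 ÷ 0.12622 = 1.000014
Product ≈ 1 (deviation 0.001%, within rounding noise).

1.0000 (no arbitrage)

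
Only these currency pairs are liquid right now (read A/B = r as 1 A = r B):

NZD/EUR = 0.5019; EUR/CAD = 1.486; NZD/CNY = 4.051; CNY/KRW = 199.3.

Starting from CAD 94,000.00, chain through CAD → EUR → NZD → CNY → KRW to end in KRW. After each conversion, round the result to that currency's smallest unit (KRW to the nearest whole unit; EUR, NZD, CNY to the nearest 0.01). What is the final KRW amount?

KRW 101,756,330

CAD 94,000.00 ÷ 1.486 = EUR 63,257.07
EUR 63,257.07 ÷ 0.5019 = NZD 126,035.21
NZD 126,035.21 × 4.051 = CNY 510,568.64
CNY 510,568.64 × 199.3 = KRW 101,756,330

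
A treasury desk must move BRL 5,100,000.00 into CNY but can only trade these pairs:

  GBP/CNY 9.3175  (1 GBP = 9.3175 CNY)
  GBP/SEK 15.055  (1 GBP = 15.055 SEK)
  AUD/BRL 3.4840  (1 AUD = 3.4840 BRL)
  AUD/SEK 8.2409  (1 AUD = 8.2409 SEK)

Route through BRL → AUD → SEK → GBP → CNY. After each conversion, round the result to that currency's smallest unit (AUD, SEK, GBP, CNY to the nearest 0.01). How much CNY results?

CNY 7,465,954.07

BRL 5,100,000.00 ÷ 3.4840 = AUD 1,463,834.67
AUD 1,463,834.67 × 8.2409 = SEK 12,063,315.13
SEK 12,063,315.13 ÷ 15.055 = GBP 801,282.97
GBP 801,282.97 × 9.3175 = CNY 7,465,954.07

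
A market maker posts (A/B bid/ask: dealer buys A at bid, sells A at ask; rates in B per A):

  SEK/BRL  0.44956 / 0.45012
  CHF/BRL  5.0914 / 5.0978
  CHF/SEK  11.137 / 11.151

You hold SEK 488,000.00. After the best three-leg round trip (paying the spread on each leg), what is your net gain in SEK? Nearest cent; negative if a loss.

Net profit: SEK 7,011.07

Best loop SEK → CHF → BRL → SEK:
SEK 488,000.00 ÷ 11.151 (buy CHF at ask) = CHF 43,762.89
CHF 43,762.89 × 5.0914 (sell CHF at bid) = BRL 222,814.38
BRL 222,814.38 ÷ 0.45012 (buy SEK at ask) = SEK 495,011.07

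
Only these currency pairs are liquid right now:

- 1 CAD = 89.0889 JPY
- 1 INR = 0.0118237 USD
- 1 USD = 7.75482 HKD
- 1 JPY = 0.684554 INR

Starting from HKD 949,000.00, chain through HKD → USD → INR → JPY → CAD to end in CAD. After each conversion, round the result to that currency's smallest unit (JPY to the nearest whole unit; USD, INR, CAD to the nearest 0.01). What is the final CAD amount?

HKD 949,000.00 ÷ 7.75482 = USD 122,375.50
USD 122,375.50 ÷ 0.0118237 = INR 10,350,017.34
INR 10,350,017.34 ÷ 0.684554 = JPY 15,119,359
JPY 15,119,359 ÷ 89.0889 = CAD 169,710.92

CAD 169,710.92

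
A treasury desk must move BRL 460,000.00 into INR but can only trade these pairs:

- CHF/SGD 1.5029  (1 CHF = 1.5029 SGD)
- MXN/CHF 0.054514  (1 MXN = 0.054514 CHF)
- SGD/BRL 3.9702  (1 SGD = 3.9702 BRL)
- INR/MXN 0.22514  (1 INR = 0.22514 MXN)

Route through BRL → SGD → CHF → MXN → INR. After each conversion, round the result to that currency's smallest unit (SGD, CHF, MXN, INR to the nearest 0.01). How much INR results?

INR 6,281,373.68

BRL 460,000.00 ÷ 3.9702 = SGD 115,863.18
SGD 115,863.18 ÷ 1.5029 = CHF 77,093.07
CHF 77,093.07 ÷ 0.054514 = MXN 1,414,188.47
MXN 1,414,188.47 ÷ 0.22514 = INR 6,281,373.68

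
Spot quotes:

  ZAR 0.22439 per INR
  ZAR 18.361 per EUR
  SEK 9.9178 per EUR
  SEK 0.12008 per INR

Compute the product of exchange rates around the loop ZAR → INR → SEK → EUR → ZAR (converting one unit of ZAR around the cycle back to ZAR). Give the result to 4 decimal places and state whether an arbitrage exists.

Around ZAR → INR → SEK → EUR → ZAR: 1 ÷ 0.22439 × 0.12008 ÷ 9.9178 × 18.361 = 0.990714
Product < 1; profitable direction is ZAR → EUR → SEK → INR → ZAR.

0.9907 (arbitrage exists)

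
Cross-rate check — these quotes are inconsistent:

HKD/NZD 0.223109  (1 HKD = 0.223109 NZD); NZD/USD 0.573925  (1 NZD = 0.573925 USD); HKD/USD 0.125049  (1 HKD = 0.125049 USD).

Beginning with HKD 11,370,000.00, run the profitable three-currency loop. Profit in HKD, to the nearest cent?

Profitable loop is HKD → NZD → USD → HKD:
HKD 11,370,000.00 × 0.223109 = NZD 2,536,749.33
NZD 2,536,749.33 × 0.573925 = USD 1,455,903.86
USD 1,455,903.86 ÷ 0.125049 = HKD 11,642,666.95
Profit = HKD 11,642,666.95 − HKD 11,370,000.00

Profit: HKD 272,666.95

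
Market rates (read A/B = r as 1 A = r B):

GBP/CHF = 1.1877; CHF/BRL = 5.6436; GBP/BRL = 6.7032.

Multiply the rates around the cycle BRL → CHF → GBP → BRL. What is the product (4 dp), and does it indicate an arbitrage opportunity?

Around BRL → CHF → GBP → BRL: 1 ÷ 5.6436 ÷ 1.1877 × 6.7032 = 1.000044
Product ≈ 1 (deviation 0.004%, within rounding noise).

1.0000 (no arbitrage)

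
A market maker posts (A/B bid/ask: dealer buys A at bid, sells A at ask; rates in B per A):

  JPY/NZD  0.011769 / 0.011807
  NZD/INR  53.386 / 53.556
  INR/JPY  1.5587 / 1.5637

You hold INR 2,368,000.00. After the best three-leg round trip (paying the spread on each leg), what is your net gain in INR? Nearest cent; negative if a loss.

Net profit: INR 26,862.40

Best loop INR → NZD → JPY → INR:
INR 2,368,000.00 ÷ 53.556 (buy NZD at ask) = NZD 44,215.40
NZD 44,215.40 ÷ 0.011807 (buy JPY at ask) = JPY 3,744,846
JPY 3,744,846 ÷ 1.5637 (buy INR at ask) = INR 2,394,862.40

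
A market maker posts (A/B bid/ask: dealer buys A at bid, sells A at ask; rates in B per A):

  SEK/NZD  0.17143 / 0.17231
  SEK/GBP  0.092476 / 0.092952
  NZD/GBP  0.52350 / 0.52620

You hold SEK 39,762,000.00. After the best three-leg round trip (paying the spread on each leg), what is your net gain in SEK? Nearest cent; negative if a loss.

Net profit: SEK 792,208.63

Best loop SEK → GBP → NZD → SEK:
SEK 39,762,000.00 × 0.092476 (sell SEK at bid) = GBP 3,677,030.71
GBP 3,677,030.71 ÷ 0.52620 (buy NZD at ask) = NZD 6,987,895.69
NZD 6,987,895.69 ÷ 0.17231 (buy SEK at ask) = SEK 40,554,208.63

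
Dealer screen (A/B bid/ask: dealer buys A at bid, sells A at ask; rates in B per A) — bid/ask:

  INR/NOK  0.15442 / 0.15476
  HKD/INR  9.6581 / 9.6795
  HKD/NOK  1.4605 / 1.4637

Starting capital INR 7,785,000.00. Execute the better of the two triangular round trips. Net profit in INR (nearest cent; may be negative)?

Best loop INR → NOK → HKD → INR:
INR 7,785,000.00 × 0.15442 (sell INR at bid) = NOK 1,202,159.70
NOK 1,202,159.70 ÷ 1.4637 (buy HKD at ask) = HKD 821,315.64
HKD 821,315.64 × 9.6581 (sell HKD at bid) = INR 7,932,348.57

Net profit: INR 147,348.57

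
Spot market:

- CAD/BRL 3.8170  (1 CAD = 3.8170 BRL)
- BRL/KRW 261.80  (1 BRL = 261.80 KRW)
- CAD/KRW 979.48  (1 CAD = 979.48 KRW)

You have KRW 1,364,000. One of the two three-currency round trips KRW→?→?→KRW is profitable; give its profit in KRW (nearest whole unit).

Profitable loop is KRW → CAD → BRL → KRW:
KRW 1,364,000 ÷ 979.48 = CAD 1,392.58
CAD 1,392.58 × 3.8170 = BRL 5,315.46
BRL 5,315.46 × 261.80 = KRW 1,391,588
Profit = KRW 1,391,588 − KRW 1,364,000

Profit: KRW 27,588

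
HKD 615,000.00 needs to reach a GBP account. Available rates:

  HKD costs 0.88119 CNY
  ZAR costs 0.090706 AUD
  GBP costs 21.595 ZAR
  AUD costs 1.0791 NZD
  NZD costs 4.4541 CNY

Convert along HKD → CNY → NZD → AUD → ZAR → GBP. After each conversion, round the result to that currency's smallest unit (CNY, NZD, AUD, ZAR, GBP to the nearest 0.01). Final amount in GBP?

HKD 615,000.00 × 0.88119 = CNY 541,931.85
CNY 541,931.85 ÷ 4.4541 = NZD 121,670.34
NZD 121,670.34 ÷ 1.0791 = AUD 112,751.68
AUD 112,751.68 ÷ 0.090706 = ZAR 1,243,045.44
ZAR 1,243,045.44 ÷ 21.595 = GBP 57,561.72

GBP 57,561.72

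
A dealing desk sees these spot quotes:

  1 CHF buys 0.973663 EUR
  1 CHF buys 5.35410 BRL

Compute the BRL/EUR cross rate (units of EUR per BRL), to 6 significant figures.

BRL/EUR = 0.181854

1 BRL ÷ 5.35410 = 0.186773 CHF
0.186773 CHF × 0.973663 = 0.181854 EUR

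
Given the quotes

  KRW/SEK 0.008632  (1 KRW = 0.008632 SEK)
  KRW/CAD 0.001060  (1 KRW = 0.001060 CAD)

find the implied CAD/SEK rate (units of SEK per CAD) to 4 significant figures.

1 CAD ÷ 0.001060 = 943.396 KRW
943.396 KRW × 0.008632 = 8.1434 SEK

CAD/SEK = 8.143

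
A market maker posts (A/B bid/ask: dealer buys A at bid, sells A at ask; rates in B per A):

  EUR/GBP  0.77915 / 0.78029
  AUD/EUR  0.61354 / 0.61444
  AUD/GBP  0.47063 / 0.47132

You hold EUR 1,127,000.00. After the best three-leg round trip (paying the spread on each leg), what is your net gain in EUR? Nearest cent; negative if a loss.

Net profit: EUR 16,067.83

Best loop EUR → GBP → AUD → EUR:
EUR 1,127,000.00 × 0.77915 (sell EUR at bid) = GBP 878,102.05
GBP 878,102.05 ÷ 0.47132 (buy AUD at ask) = AUD 1,863,069.78
AUD 1,863,069.78 × 0.61354 (sell AUD at bid) = EUR 1,143,067.83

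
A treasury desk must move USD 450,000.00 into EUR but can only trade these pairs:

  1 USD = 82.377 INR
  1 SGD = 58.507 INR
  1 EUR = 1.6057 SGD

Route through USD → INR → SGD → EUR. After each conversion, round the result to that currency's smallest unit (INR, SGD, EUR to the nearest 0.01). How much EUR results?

EUR 394,590.16

USD 450,000.00 × 82.377 = INR 37,069,650.00
INR 37,069,650.00 ÷ 58.507 = SGD 633,593.42
SGD 633,593.42 ÷ 1.6057 = EUR 394,590.16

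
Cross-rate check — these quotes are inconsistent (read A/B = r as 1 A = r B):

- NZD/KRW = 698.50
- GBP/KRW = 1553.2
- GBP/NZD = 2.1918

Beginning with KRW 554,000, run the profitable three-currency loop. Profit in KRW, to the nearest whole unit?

Profitable loop is KRW → NZD → GBP → KRW:
KRW 554,000 ÷ 698.50 = NZD 793.13
NZD 793.13 ÷ 2.1918 = GBP 361.86
GBP 361.86 × 1553.2 = KRW 562,043
Profit = KRW 562,043 − KRW 554,000

Profit: KRW 8,043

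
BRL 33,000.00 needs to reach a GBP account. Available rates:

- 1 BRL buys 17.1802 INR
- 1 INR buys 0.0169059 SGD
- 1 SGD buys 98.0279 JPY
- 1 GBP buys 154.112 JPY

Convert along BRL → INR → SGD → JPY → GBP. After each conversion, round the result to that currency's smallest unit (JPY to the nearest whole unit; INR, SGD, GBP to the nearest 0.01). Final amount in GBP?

BRL 33,000.00 × 17.1802 = INR 566,946.60
INR 566,946.60 × 0.0169059 = SGD 9,584.74
SGD 9,584.74 × 98.0279 = JPY 939,572
JPY 939,572 ÷ 154.112 = GBP 6,096.68

GBP 6,096.68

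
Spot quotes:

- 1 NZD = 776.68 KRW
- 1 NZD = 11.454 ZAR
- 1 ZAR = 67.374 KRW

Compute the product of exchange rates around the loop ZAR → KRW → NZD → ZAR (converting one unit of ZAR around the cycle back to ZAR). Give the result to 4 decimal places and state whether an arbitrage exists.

Around ZAR → KRW → NZD → ZAR: 1 × 67.374 ÷ 776.68 × 11.454 = 0.993590
Product < 1; profitable direction is ZAR → NZD → KRW → ZAR.

0.9936 (arbitrage exists)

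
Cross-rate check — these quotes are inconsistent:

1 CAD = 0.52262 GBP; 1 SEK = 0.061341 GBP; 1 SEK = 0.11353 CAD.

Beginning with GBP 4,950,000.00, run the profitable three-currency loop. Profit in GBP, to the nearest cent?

Profitable loop is GBP → CAD → SEK → GBP:
GBP 4,950,000.00 ÷ 0.52262 = CAD 9,471,508.94
CAD 9,471,508.94 ÷ 0.11353 = SEK 83,427,366.65
SEK 83,427,366.65 × 0.061341 = GBP 5,117,518.10
Profit = GBP 5,117,518.10 − GBP 4,950,000.00

Profit: GBP 167,518.10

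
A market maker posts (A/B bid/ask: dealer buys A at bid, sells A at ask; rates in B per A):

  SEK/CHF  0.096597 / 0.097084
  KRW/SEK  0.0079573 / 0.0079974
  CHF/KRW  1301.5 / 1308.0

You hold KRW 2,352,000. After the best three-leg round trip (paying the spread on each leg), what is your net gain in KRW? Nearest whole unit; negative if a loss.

Best loop KRW → SEK → CHF → KRW:
KRW 2,352,000 × 0.0079573 (sell KRW at bid) = SEK 18,715.57
SEK 18,715.57 × 0.096597 (sell SEK at bid) = CHF 1,807.87
CHF 1,807.87 × 1301.5 (sell CHF at bid) = KRW 2,352,940

Net profit: KRW 940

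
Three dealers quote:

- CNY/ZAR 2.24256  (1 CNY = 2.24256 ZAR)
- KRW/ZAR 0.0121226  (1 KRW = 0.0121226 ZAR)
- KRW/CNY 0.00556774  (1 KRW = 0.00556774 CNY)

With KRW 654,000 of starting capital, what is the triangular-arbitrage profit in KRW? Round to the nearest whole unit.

Profitable loop is KRW → CNY → ZAR → KRW:
KRW 654,000 × 0.00556774 = CNY 3,641.30
CNY 3,641.30 × 2.24256 = ZAR 8,165.84
ZAR 8,165.84 ÷ 0.0121226 = KRW 673,605
Profit = KRW 673,605 − KRW 654,000

Profit: KRW 19,605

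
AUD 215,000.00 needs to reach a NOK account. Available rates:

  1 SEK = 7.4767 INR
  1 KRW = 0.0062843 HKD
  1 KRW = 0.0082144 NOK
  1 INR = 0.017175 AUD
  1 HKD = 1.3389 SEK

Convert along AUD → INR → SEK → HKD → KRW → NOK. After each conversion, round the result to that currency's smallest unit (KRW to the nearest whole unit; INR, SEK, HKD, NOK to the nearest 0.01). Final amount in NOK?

AUD 215,000.00 ÷ 0.017175 = INR 12,518,195.05
INR 12,518,195.05 ÷ 7.4767 = SEK 1,674,294.15
SEK 1,674,294.15 ÷ 1.3389 = HKD 1,250,499.78
HKD 1,250,499.78 ÷ 0.0062843 = KRW 198,987,919
KRW 198,987,919 × 0.0082144 = NOK 1,634,566.36

NOK 1,634,566.36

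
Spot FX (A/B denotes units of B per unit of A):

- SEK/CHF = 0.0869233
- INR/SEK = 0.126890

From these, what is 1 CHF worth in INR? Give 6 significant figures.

CHF/INR = 90.6643

1 CHF ÷ 0.0869233 = 11.5044 SEK
11.5044 SEK ÷ 0.126890 = 90.6643 INR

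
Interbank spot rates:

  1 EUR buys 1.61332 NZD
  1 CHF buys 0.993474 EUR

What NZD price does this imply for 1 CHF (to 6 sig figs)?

CHF/NZD = 1.60279

1 CHF × 0.993474 = 0.993474 EUR
0.993474 EUR × 1.61332 = 1.60279 NZD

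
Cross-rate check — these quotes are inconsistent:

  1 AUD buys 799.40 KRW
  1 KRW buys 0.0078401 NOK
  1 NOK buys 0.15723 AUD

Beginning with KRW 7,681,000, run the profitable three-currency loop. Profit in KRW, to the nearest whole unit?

Profitable loop is KRW → AUD → NOK → KRW:
KRW 7,681,000 ÷ 799.40 = AUD 9,608.46
AUD 9,608.46 ÷ 0.15723 = NOK 61,110.83
NOK 61,110.83 ÷ 0.0078401 = KRW 7,794,650
Profit = KRW 7,794,650 − KRW 7,681,000

Profit: KRW 113,650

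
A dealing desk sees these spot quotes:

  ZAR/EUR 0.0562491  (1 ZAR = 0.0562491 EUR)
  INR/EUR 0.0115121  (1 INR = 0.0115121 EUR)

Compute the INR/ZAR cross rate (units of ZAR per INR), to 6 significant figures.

INR/ZAR = 0.204663

1 INR × 0.0115121 = 0.0115121 EUR
0.0115121 EUR ÷ 0.0562491 = 0.204663 ZAR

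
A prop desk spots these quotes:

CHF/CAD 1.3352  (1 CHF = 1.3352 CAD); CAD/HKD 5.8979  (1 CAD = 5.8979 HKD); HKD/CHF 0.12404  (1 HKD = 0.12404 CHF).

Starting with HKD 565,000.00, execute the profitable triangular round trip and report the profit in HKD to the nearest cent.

Profitable loop is HKD → CAD → CHF → HKD:
HKD 565,000.00 ÷ 5.8979 = CAD 95,796.81
CAD 95,796.81 ÷ 1.3352 = CHF 71,747.16
CHF 71,747.16 ÷ 0.12404 = HKD 578,419.55
Profit = HKD 578,419.55 − HKD 565,000.00

Profit: HKD 13,419.55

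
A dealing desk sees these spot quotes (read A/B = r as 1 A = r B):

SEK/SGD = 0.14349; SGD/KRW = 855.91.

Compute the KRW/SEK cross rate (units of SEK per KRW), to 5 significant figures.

1 KRW ÷ 855.91 = 0.00116835 SGD
0.00116835 SGD ÷ 0.14349 = 0.00814236 SEK

KRW/SEK = 0.0081424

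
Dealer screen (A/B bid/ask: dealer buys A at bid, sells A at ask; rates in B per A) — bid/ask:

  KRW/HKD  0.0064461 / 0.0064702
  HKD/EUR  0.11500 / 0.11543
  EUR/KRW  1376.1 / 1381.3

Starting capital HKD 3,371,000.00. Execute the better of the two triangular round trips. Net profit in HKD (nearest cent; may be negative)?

Best loop HKD → EUR → KRW → HKD:
HKD 3,371,000.00 × 0.11500 (sell HKD at bid) = EUR 387,665.00
EUR 387,665.00 × 1376.1 (sell EUR at bid) = KRW 533,465,806
KRW 533,465,806 × 0.0064461 (sell KRW at bid) = HKD 3,438,773.94

Net profit: HKD 67,773.94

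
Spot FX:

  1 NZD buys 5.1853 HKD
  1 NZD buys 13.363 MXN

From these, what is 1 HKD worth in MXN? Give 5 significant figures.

1 HKD ÷ 5.1853 = 0.192853 NZD
0.192853 NZD × 13.363 = 2.57709 MXN

HKD/MXN = 2.5771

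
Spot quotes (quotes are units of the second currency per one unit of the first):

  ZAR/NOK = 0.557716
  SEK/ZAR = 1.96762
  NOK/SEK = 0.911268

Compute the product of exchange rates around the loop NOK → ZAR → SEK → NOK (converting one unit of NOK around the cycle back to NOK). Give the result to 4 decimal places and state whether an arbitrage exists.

1.0000 (no arbitrage)

Around NOK → ZAR → SEK → NOK: 1 ÷ 0.557716 ÷ 1.96762 ÷ 0.911268 = 0.999999
Product ≈ 1 (deviation 0.000%, within rounding noise).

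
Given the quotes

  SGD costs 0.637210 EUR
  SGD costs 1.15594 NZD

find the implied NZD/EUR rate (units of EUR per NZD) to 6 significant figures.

1 NZD ÷ 1.15594 = 0.865097 SGD
0.865097 SGD × 0.637210 = 0.551248 EUR

NZD/EUR = 0.551248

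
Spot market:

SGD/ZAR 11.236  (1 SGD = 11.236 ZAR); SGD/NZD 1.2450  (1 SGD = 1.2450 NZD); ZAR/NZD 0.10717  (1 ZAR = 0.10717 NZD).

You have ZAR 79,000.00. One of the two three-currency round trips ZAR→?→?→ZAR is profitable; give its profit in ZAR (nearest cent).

Profitable loop is ZAR → SGD → NZD → ZAR:
ZAR 79,000.00 ÷ 11.236 = SGD 7,030.97
SGD 7,030.97 × 1.2450 = NZD 8,753.56
NZD 8,753.56 ÷ 0.10717 = ZAR 81,679.20
Profit = ZAR 81,679.20 − ZAR 79,000.00

Profit: ZAR 2,679.20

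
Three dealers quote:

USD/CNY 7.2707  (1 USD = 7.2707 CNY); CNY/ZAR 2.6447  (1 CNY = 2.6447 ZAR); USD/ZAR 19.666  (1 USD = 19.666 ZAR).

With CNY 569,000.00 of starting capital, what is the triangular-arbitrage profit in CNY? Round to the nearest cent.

Profit: CNY 12,936.58

Profitable loop is CNY → USD → ZAR → CNY:
CNY 569,000.00 ÷ 7.2707 = USD 78,259.31
USD 78,259.31 × 19.666 = ZAR 1,539,047.68
ZAR 1,539,047.68 ÷ 2.6447 = CNY 581,936.58
Profit = CNY 581,936.58 − CNY 569,000.00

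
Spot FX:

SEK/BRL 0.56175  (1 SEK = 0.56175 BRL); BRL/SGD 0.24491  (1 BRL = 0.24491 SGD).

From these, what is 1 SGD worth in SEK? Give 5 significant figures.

1 SGD ÷ 0.24491 = 4.08313 BRL
4.08313 BRL ÷ 0.56175 = 7.26859 SEK

SGD/SEK = 7.2686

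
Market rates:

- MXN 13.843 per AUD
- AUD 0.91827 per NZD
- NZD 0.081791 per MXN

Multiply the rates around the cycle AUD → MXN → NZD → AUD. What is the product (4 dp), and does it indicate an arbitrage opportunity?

1.0397 (arbitrage exists)

Around AUD → MXN → NZD → AUD: 1 × 13.843 × 0.081791 × 0.91827 = 1.039695
Product > 1; profitable direction is AUD → MXN → NZD → AUD.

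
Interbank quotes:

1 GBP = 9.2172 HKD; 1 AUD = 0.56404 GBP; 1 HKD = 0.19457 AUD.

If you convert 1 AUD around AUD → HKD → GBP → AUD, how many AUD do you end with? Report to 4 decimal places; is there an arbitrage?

Around AUD → HKD → GBP → AUD: 1 ÷ 0.19457 ÷ 9.2172 ÷ 0.56404 = 0.988588
Product < 1; profitable direction is AUD → GBP → HKD → AUD.

0.9886 (arbitrage exists)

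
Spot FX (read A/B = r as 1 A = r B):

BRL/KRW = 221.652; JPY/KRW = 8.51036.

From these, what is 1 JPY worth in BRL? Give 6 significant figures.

1 JPY × 8.51036 = 8.51036 KRW
8.51036 KRW ÷ 221.652 = 0.0383951 BRL

JPY/BRL = 0.0383951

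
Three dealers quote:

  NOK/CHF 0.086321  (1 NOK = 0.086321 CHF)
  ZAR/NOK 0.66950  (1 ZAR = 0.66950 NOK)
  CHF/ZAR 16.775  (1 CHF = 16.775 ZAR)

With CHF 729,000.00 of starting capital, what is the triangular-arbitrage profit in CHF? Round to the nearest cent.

Profitable loop is CHF → NOK → ZAR → CHF:
CHF 729,000.00 ÷ 0.086321 = NOK 8,445,221.90
NOK 8,445,221.90 ÷ 0.66950 = ZAR 12,614,222.41
ZAR 12,614,222.41 ÷ 16.775 = CHF 751,965.57
Profit = CHF 751,965.57 − CHF 729,000.00

Profit: CHF 22,965.57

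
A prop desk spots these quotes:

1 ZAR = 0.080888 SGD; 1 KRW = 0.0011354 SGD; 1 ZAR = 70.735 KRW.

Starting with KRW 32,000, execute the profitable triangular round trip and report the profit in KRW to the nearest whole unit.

Profit: KRW 229

Profitable loop is KRW → ZAR → SGD → KRW:
KRW 32,000 ÷ 70.735 = ZAR 452.39
ZAR 452.39 × 0.080888 = SGD 36.59
SGD 36.59 ÷ 0.0011354 = KRW 32,229
Profit = KRW 32,229 − KRW 32,000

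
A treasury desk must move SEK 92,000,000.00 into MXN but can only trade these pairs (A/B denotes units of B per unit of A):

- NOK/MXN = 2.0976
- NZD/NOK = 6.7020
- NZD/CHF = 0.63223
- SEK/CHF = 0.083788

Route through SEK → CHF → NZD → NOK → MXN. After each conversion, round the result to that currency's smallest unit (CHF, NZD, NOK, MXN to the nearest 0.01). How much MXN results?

SEK 92,000,000.00 × 0.083788 = CHF 7,708,496.00
CHF 7,708,496.00 ÷ 0.63223 = NZD 12,192,550.18
NZD 12,192,550.18 × 6.7020 = NOK 81,714,471.31
NOK 81,714,471.31 × 2.0976 = MXN 171,404,275.02

MXN 171,404,275.02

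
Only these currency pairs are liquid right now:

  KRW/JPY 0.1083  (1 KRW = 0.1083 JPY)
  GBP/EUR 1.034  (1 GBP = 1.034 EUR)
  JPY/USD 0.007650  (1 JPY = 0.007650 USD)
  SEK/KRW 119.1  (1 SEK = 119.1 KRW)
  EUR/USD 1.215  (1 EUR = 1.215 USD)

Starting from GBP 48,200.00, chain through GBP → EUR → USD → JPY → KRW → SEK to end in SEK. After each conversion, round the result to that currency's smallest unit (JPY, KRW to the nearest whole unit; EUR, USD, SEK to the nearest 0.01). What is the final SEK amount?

SEK 613,680.32

GBP 48,200.00 × 1.034 = EUR 49,838.80
EUR 49,838.80 × 1.215 = USD 60,554.14
USD 60,554.14 ÷ 0.007650 = JPY 7,915,574
JPY 7,915,574 ÷ 0.1083 = KRW 73,089,326
KRW 73,089,326 ÷ 119.1 = SEK 613,680.32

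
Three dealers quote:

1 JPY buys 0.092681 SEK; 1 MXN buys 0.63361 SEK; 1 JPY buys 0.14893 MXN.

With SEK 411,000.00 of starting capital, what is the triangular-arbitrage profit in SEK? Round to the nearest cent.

Profit: SEK 7,461.32

Profitable loop is SEK → JPY → MXN → SEK:
SEK 411,000.00 ÷ 0.092681 = JPY 4,434,566
JPY 4,434,566 × 0.14893 = MXN 660,439.90
MXN 660,439.90 × 0.63361 = SEK 418,461.32
Profit = SEK 418,461.32 − SEK 411,000.00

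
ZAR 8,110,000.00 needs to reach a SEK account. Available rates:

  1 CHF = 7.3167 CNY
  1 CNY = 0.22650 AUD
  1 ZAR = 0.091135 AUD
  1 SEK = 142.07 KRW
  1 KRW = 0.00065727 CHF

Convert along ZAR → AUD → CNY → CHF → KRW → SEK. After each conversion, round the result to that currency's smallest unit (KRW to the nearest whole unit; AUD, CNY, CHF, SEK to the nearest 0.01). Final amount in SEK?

ZAR 8,110,000.00 × 0.091135 = AUD 739,104.85
AUD 739,104.85 ÷ 0.22650 = CNY 3,263,156.07
CNY 3,263,156.07 ÷ 7.3167 = CHF 445,987.41
CHF 445,987.41 ÷ 0.00065727 = KRW 678,545,210
KRW 678,545,210 ÷ 142.07 = SEK 4,776,132.96

SEK 4,776,132.96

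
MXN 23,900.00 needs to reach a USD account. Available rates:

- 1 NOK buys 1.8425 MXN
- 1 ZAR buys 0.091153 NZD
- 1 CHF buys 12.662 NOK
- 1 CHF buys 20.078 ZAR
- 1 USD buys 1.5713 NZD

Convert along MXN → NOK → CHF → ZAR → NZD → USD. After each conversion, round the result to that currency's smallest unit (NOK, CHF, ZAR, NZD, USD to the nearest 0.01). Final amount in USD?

USD 1,193.22

MXN 23,900.00 ÷ 1.8425 = NOK 12,971.51
NOK 12,971.51 ÷ 12.662 = CHF 1,024.44
CHF 1,024.44 × 20.078 = ZAR 20,568.71
ZAR 20,568.71 × 0.091153 = NZD 1,874.90
NZD 1,874.90 ÷ 1.5713 = USD 1,193.22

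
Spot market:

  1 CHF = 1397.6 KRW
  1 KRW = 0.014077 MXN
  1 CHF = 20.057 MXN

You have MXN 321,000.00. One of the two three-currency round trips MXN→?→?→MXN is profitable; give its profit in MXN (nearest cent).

Profit: MXN 6,248.76

Profitable loop is MXN → KRW → CHF → MXN:
MXN 321,000.00 ÷ 0.014077 = KRW 22,803,154
KRW 22,803,154 ÷ 1397.6 = CHF 16,315.94
CHF 16,315.94 × 20.057 = MXN 327,248.76
Profit = MXN 327,248.76 − MXN 321,000.00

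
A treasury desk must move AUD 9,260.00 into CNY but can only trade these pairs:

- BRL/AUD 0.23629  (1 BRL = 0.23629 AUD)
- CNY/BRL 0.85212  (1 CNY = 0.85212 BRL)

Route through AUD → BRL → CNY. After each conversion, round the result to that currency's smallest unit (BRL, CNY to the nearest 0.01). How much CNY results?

CNY 45,990.15

AUD 9,260.00 ÷ 0.23629 = BRL 39,189.13
BRL 39,189.13 ÷ 0.85212 = CNY 45,990.15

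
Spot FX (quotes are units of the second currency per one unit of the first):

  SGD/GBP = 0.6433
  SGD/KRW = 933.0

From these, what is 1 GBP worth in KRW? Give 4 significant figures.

1 GBP ÷ 0.6433 = 1.55448 SGD
1.55448 SGD × 933.0 = 1450.33 KRW

GBP/KRW = 1450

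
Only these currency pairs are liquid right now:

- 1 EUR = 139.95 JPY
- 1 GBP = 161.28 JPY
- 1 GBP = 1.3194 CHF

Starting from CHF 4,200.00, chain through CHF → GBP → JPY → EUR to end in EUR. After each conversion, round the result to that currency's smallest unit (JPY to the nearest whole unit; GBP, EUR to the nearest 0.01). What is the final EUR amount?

EUR 3,668.44

CHF 4,200.00 ÷ 1.3194 = GBP 3,183.27
GBP 3,183.27 × 161.28 = JPY 513,398
JPY 513,398 ÷ 139.95 = EUR 3,668.44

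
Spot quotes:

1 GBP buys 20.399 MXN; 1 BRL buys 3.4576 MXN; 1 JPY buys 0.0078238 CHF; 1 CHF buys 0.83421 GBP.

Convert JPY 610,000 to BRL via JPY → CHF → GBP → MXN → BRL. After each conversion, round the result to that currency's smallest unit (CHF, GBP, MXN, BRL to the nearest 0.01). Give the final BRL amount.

JPY 610,000 × 0.0078238 = CHF 4,772.52
CHF 4,772.52 × 0.83421 = GBP 3,981.28
GBP 3,981.28 × 20.399 = MXN 81,214.13
MXN 81,214.13 ÷ 3.4576 = BRL 23,488.58

BRL 23,488.58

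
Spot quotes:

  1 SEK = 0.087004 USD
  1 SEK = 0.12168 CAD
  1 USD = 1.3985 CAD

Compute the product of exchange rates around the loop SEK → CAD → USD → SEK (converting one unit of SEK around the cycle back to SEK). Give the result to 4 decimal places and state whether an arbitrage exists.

Around SEK → CAD → USD → SEK: 1 × 0.12168 ÷ 1.3985 ÷ 0.087004 = 1.000040
Product ≈ 1 (deviation 0.004%, within rounding noise).

1.0000 (no arbitrage)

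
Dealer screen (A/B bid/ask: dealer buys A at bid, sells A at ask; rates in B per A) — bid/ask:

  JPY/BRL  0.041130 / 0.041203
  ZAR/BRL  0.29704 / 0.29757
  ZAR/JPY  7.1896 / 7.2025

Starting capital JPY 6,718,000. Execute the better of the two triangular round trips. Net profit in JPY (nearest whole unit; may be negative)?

Net profit: JPY 6,234

Best loop JPY → ZAR → BRL → JPY:
JPY 6,718,000 ÷ 7.2025 (buy ZAR at ask) = ZAR 932,731.69
ZAR 932,731.69 × 0.29704 (sell ZAR at bid) = BRL 277,058.62
BRL 277,058.62 ÷ 0.041203 (buy JPY at ask) = JPY 6,724,234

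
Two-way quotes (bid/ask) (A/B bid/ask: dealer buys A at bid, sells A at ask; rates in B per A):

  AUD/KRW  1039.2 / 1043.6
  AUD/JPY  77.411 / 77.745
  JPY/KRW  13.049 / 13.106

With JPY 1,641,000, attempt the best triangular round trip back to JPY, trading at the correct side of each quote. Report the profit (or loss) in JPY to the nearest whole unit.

Net profit: JPY 32,652

Best loop JPY → AUD → KRW → JPY:
JPY 1,641,000 ÷ 77.745 (buy AUD at ask) = AUD 21,107.47
AUD 21,107.47 × 1039.2 (sell AUD at bid) = KRW 21,934,879
KRW 21,934,879 ÷ 13.106 (buy JPY at ask) = JPY 1,673,652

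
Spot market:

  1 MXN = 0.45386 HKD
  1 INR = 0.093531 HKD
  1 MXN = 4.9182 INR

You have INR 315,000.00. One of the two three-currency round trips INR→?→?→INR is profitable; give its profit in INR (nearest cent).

Profitable loop is INR → HKD → MXN → INR:
INR 315,000.00 × 0.093531 = HKD 29,462.26
HKD 29,462.26 ÷ 0.45386 = MXN 64,914.87
MXN 64,914.87 × 4.9182 = INR 319,264.34
Profit = INR 319,264.34 − INR 315,000.00

Profit: INR 4,264.34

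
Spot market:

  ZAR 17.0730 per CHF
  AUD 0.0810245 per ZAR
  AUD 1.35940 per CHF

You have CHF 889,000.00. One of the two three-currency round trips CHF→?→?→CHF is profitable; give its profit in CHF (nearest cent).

Profitable loop is CHF → ZAR → AUD → CHF:
CHF 889,000.00 × 17.0730 = ZAR 15,177,897.00
ZAR 15,177,897.00 × 0.0810245 = AUD 1,229,781.52
AUD 1,229,781.52 ÷ 1.35940 = CHF 904,650.22
Profit = CHF 904,650.22 − CHF 889,000.00

Profit: CHF 15,650.22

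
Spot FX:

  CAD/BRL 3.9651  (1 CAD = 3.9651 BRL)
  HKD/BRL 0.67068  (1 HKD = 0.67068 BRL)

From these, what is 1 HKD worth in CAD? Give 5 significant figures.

HKD/CAD = 0.16915

1 HKD × 0.67068 = 0.67068 BRL
0.67068 BRL ÷ 3.9651 = 0.169146 CAD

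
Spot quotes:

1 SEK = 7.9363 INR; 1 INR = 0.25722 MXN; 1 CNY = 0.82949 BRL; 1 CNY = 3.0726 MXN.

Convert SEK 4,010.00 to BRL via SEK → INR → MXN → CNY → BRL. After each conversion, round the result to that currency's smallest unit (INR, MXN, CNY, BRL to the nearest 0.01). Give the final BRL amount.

SEK 4,010.00 × 7.9363 = INR 31,824.56
INR 31,824.56 × 0.25722 = MXN 8,185.91
MXN 8,185.91 ÷ 3.0726 = CNY 2,664.16
CNY 2,664.16 × 0.82949 = BRL 2,209.89

BRL 2,209.89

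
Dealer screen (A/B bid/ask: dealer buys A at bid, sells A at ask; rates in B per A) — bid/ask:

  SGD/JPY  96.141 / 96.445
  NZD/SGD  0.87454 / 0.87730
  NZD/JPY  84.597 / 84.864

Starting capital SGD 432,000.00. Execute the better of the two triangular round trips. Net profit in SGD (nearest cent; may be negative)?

Best loop SGD → NZD → JPY → SGD:
SGD 432,000.00 ÷ 0.87730 (buy NZD at ask) = NZD 492,419.92
NZD 492,419.92 × 84.597 (sell NZD at bid) = JPY 41,657,248
JPY 41,657,248 ÷ 96.445 (buy SGD at ask) = SGD 431,927.51

Net result: SGD -72.49 (no profitable arbitrage after spreads)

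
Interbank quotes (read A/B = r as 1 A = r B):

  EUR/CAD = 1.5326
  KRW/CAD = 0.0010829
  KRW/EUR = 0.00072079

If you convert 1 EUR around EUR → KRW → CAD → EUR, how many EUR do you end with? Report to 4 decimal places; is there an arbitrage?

Around EUR → KRW → CAD → EUR: 1 ÷ 0.00072079 × 0.0010829 ÷ 1.5326 = 0.980281
Product < 1; profitable direction is EUR → CAD → KRW → EUR.

0.9803 (arbitrage exists)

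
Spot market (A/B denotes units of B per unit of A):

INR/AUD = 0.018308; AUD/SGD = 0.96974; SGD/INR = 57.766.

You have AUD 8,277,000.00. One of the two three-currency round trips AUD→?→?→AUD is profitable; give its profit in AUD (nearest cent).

Profitable loop is AUD → SGD → INR → AUD:
AUD 8,277,000.00 × 0.96974 = SGD 8,026,537.98
SGD 8,026,537.98 × 57.766 = INR 463,660,992.95
INR 463,660,992.95 × 0.018308 = AUD 8,488,705.46
Profit = AUD 8,488,705.46 − AUD 8,277,000.00

Profit: AUD 211,705.46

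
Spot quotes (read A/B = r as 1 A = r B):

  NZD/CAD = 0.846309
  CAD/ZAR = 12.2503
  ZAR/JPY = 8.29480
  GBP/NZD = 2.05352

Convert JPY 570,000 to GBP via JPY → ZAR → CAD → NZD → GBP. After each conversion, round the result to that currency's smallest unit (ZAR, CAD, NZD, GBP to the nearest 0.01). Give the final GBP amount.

GBP 3,227.71

JPY 570,000 ÷ 8.29480 = ZAR 68,717.75
ZAR 68,717.75 ÷ 12.2503 = CAD 5,609.47
CAD 5,609.47 ÷ 0.846309 = NZD 6,628.16
NZD 6,628.16 ÷ 2.05352 = GBP 3,227.71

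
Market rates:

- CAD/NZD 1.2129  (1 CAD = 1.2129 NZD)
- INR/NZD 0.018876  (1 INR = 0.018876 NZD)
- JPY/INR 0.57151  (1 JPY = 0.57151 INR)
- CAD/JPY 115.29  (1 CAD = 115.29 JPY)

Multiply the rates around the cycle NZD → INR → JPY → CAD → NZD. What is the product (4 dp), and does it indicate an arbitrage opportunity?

Around NZD → INR → JPY → CAD → NZD: 1 ÷ 0.018876 ÷ 0.57151 ÷ 115.29 × 1.2129 = 0.975213
Product < 1; profitable direction is NZD → CAD → JPY → INR → NZD.

0.9752 (arbitrage exists)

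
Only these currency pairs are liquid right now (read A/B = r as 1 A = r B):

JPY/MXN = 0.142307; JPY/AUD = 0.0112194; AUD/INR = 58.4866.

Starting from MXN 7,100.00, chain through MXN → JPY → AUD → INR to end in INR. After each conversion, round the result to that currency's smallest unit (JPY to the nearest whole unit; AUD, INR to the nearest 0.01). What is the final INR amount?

MXN 7,100.00 ÷ 0.142307 = JPY 49,892
JPY 49,892 × 0.0112194 = AUD 559.76
AUD 559.76 × 58.4866 = INR 32,738.46

INR 32,738.46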